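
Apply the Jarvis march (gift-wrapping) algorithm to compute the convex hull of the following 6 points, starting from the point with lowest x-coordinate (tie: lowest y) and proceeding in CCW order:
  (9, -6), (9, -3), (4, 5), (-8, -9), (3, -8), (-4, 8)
Hull (CCW) = [(-8, -9), (3, -8), (9, -6), (9, -3), (4, 5), (-4, 8)]

Jarvis march: at each step, from the current hull vertex p, select the next vertex q as the point such that every other point lies strictly to the left of (or on) the directed line p → q. (Equivalently: for every other point r, the cross product (q − p) × (r − p) ≥ 0.)
Starting point (lowest x, tie lowest y): (-8, -9). Wrap until returning to start. Resulting hull: (-8, -9), (3, -8), (9, -6), (9, -3), (4, 5), (-4, 8).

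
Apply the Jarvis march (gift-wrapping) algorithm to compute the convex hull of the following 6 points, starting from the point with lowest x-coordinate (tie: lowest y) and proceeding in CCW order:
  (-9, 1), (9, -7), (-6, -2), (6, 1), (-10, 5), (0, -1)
Hull (CCW) = [(-10, 5), (-9, 1), (-6, -2), (9, -7), (6, 1)]

Jarvis march: at each step, from the current hull vertex p, select the next vertex q as the point such that every other point lies strictly to the left of (or on) the directed line p → q. (Equivalently: for every other point r, the cross product (q − p) × (r − p) ≥ 0.)
Starting point (lowest x, tie lowest y): (-10, 5). Wrap until returning to start. Resulting hull: (-10, 5), (-9, 1), (-6, -2), (9, -7), (6, 1).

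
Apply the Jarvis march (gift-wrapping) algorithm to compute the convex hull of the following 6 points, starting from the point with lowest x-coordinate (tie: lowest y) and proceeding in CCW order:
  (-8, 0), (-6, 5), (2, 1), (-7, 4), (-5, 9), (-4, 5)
Hull (CCW) = [(-8, 0), (2, 1), (-5, 9), (-7, 4)]

Jarvis march: at each step, from the current hull vertex p, select the next vertex q as the point such that every other point lies strictly to the left of (or on) the directed line p → q. (Equivalently: for every other point r, the cross product (q − p) × (r − p) ≥ 0.)
Starting point (lowest x, tie lowest y): (-8, 0). Wrap until returning to start. Resulting hull: (-8, 0), (2, 1), (-5, 9), (-7, 4).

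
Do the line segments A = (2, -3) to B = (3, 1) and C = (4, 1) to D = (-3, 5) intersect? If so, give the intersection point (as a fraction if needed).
No (intersection of containing lines falls outside at least one segment)

Parametrize and solve: t = 9/8, s = 1/8. At least one of these is outside [0, 1], so the segments do not intersect.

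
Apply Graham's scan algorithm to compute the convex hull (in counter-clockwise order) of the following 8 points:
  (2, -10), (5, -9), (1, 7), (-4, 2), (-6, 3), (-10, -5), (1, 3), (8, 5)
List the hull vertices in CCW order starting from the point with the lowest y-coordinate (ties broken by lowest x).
Hull (CCW) = [(2, -10), (5, -9), (8, 5), (1, 7), (-6, 3), (-10, -5)]

Graham scan procedure:
  1. Find the pivot p₀ = point with lowest y (tie → lowest x): (2, -10).
  2. Sort the remaining points by polar angle around p₀.
  3. Walk through sorted points, maintaining a stack; pop the top while the last three entries make a non-left turn (cross product ≤ 0).
  4. Final stack is the convex hull in CCW order: (2, -10), (5, -9), (8, 5), (1, 7), (-6, 3), (-10, -5).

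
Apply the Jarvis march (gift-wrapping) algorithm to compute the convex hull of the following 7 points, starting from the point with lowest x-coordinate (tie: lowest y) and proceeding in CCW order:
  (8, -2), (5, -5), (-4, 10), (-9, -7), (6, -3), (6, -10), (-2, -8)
Hull (CCW) = [(-9, -7), (6, -10), (8, -2), (-4, 10)]

Jarvis march: at each step, from the current hull vertex p, select the next vertex q as the point such that every other point lies strictly to the left of (or on) the directed line p → q. (Equivalently: for every other point r, the cross product (q − p) × (r − p) ≥ 0.)
Starting point (lowest x, tie lowest y): (-9, -7). Wrap until returning to start. Resulting hull: (-9, -7), (6, -10), (8, -2), (-4, 10).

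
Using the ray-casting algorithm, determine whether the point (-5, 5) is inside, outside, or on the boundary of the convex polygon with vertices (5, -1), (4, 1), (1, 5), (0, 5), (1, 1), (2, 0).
The point (-5, 5) lies strictly outside the polygon

Cast a horizontal ray to the right from the query point and count how many polygon edges it crosses (each edge strictly once or zero times, handled with the usual half-open convention). 
Parity of crossings → even ⇒ outside.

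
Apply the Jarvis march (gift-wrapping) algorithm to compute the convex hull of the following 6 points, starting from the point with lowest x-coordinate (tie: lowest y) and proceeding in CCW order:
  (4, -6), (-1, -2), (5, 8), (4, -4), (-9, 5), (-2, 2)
Hull (CCW) = [(-9, 5), (-1, -2), (4, -6), (5, 8)]

Jarvis march: at each step, from the current hull vertex p, select the next vertex q as the point such that every other point lies strictly to the left of (or on) the directed line p → q. (Equivalently: for every other point r, the cross product (q − p) × (r − p) ≥ 0.)
Starting point (lowest x, tie lowest y): (-9, 5). Wrap until returning to start. Resulting hull: (-9, 5), (-1, -2), (4, -6), (5, 8).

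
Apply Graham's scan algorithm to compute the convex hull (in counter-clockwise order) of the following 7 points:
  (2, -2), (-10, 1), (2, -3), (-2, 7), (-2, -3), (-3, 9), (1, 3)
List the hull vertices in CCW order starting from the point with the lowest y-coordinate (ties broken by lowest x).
Hull (CCW) = [(-2, -3), (2, -3), (2, -2), (1, 3), (-3, 9), (-10, 1)]

Graham scan procedure:
  1. Find the pivot p₀ = point with lowest y (tie → lowest x): (-2, -3).
  2. Sort the remaining points by polar angle around p₀.
  3. Walk through sorted points, maintaining a stack; pop the top while the last three entries make a non-left turn (cross product ≤ 0).
  4. Final stack is the convex hull in CCW order: (-2, -3), (2, -3), (2, -2), (1, 3), (-3, 9), (-10, 1).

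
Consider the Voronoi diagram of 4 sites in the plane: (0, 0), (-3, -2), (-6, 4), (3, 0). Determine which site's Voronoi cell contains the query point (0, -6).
Nearest site = (-3, -2)

The Voronoi cell of site s contains exactly those query points closer to s than to any other site. Compute squared distances from q = (0, -6) to each site:
  (-3 − 0)² + (-2 − -6)² = 25
  (0 − 0)² + (0 − -6)² = 36
  (3 − 0)² + (0 − -6)² = 45
  (-6 − 0)² + (4 − -6)² = 136
Minimum is attained by (-3, -2), so q lies in its Voronoi cell.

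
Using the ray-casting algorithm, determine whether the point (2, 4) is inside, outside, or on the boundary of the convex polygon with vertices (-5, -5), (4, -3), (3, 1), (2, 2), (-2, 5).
The point (2, 4) lies strictly outside the polygon

Cast a horizontal ray to the right from the query point and count how many polygon edges it crosses (each edge strictly once or zero times, handled with the usual half-open convention). 
Parity of crossings → even ⇒ outside.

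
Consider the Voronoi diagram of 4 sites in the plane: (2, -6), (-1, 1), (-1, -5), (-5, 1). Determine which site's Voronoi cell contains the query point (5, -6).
Nearest site = (2, -6)

The Voronoi cell of site s contains exactly those query points closer to s than to any other site. Compute squared distances from q = (5, -6) to each site:
  (2 − 5)² + (-6 − -6)² = 9
  (-1 − 5)² + (-5 − -6)² = 37
  (-1 − 5)² + (1 − -6)² = 85
  (-5 − 5)² + (1 − -6)² = 149
Minimum is attained by (2, -6), so q lies in its Voronoi cell.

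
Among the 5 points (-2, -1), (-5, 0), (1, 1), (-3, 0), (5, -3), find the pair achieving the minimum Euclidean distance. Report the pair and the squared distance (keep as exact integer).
Pair = ((-2, -1), (-3, 0)); squared distance = 2

Compute all C(5, 2) = 10 pairwise squared distances (x_i − x_j)² + (y_i − y_j)². The minimum is 2, attained by the pair ((-2, -1), (-3, 0)).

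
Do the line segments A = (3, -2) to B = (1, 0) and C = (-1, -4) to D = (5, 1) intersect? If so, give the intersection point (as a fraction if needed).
Yes; intersection at (25/11, -14/11) (t = 4/11 on AB, s = 6/11 on CD)

Parametrize AB as A + t(B − A) = (3 + -2 t, -2 + 2 t) and CD as C + s(D − C) = (-1 + 6 s, -4 + 5 s). Solve the linear system for (t, s). Determinant = 22 ≠ 0, so a unique intersection of the containing lines exists. Solution: t = 4/11, s = 6/11 — both in [0, 1], so the segments cross. Intersection point: (25/11, -14/11).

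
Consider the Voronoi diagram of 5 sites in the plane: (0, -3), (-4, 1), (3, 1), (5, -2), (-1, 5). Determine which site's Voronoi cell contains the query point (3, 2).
Nearest site = (3, 1)

The Voronoi cell of site s contains exactly those query points closer to s than to any other site. Compute squared distances from q = (3, 2) to each site:
  (3 − 3)² + (1 − 2)² = 1
  (5 − 3)² + (-2 − 2)² = 20
  (-1 − 3)² + (5 − 2)² = 25
  (0 − 3)² + (-3 − 2)² = 34
  (-4 − 3)² + (1 − 2)² = 50
Minimum is attained by (3, 1), so q lies in its Voronoi cell.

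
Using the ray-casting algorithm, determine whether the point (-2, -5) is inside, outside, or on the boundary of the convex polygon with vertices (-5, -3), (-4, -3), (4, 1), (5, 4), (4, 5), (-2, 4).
The point (-2, -5) lies strictly outside the polygon

Cast a horizontal ray to the right from the query point and count how many polygon edges it crosses (each edge strictly once or zero times, handled with the usual half-open convention). 
Parity of crossings → even ⇒ outside.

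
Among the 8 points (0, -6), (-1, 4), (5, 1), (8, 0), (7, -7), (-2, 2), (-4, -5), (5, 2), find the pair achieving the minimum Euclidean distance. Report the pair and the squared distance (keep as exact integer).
Pair = ((5, 1), (5, 2)); squared distance = 1

Compute all C(8, 2) = 28 pairwise squared distances (x_i − x_j)² + (y_i − y_j)². The minimum is 1, attained by the pair ((5, 1), (5, 2)).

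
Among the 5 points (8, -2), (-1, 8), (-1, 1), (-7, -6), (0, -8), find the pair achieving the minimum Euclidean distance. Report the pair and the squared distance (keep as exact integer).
Pair = ((-1, 8), (-1, 1)); squared distance = 49

Compute all C(5, 2) = 10 pairwise squared distances (x_i − x_j)² + (y_i − y_j)². The minimum is 49, attained by the pair ((-1, 8), (-1, 1)).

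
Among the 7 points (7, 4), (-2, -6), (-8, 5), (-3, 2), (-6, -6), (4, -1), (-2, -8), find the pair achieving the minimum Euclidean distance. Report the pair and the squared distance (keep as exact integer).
Pair = ((-2, -6), (-2, -8)); squared distance = 4

Compute all C(7, 2) = 21 pairwise squared distances (x_i − x_j)² + (y_i − y_j)². The minimum is 4, attained by the pair ((-2, -6), (-2, -8)).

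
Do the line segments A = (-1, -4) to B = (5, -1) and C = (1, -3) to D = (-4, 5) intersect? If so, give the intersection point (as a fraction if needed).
Yes; intersection at (1, -3) (t = 1/3 on AB, s = 0 on CD)

Parametrize AB as A + t(B − A) = (-1 + 6 t, -4 + 3 t) and CD as C + s(D − C) = (1 + -5 s, -3 + 8 s). Solve the linear system for (t, s). Determinant = -63 ≠ 0, so a unique intersection of the containing lines exists. Solution: t = 1/3, s = 0 — both in [0, 1], so the segments cross. Intersection point: (1, -3).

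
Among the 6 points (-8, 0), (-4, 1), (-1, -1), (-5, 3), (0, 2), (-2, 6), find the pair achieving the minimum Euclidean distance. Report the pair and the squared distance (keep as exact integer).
Pair = ((-4, 1), (-5, 3)); squared distance = 5

Compute all C(6, 2) = 15 pairwise squared distances (x_i − x_j)² + (y_i − y_j)². The minimum is 5, attained by the pair ((-4, 1), (-5, 3)).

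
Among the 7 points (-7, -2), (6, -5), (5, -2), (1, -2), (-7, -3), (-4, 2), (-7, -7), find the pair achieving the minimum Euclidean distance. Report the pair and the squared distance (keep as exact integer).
Pair = ((-7, -2), (-7, -3)); squared distance = 1

Compute all C(7, 2) = 21 pairwise squared distances (x_i − x_j)² + (y_i − y_j)². The minimum is 1, attained by the pair ((-7, -2), (-7, -3)).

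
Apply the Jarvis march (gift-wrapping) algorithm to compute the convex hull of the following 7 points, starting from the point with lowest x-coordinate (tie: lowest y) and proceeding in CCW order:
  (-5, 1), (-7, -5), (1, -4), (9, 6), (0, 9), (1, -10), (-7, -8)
Hull (CCW) = [(-7, -8), (1, -10), (9, 6), (0, 9), (-5, 1), (-7, -5)]

Jarvis march: at each step, from the current hull vertex p, select the next vertex q as the point such that every other point lies strictly to the left of (or on) the directed line p → q. (Equivalently: for every other point r, the cross product (q − p) × (r − p) ≥ 0.)
Starting point (lowest x, tie lowest y): (-7, -8). Wrap until returning to start. Resulting hull: (-7, -8), (1, -10), (9, 6), (0, 9), (-5, 1), (-7, -5).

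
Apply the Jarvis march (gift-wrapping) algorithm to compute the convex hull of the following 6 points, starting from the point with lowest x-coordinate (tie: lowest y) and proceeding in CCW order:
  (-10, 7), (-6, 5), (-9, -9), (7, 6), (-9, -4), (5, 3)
Hull (CCW) = [(-10, 7), (-9, -9), (5, 3), (7, 6)]

Jarvis march: at each step, from the current hull vertex p, select the next vertex q as the point such that every other point lies strictly to the left of (or on) the directed line p → q. (Equivalently: for every other point r, the cross product (q − p) × (r − p) ≥ 0.)
Starting point (lowest x, tie lowest y): (-10, 7). Wrap until returning to start. Resulting hull: (-10, 7), (-9, -9), (5, 3), (7, 6).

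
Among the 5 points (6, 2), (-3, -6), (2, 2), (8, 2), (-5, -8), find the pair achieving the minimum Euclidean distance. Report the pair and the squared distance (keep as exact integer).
Pair = ((6, 2), (8, 2)); squared distance = 4

Compute all C(5, 2) = 10 pairwise squared distances (x_i − x_j)² + (y_i − y_j)². The minimum is 4, attained by the pair ((6, 2), (8, 2)).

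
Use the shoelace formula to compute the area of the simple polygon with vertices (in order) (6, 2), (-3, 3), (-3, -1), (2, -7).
Area = 105/2

Shoelace formula: Area = (1/2) |Σ_i (x_i · y_{i+1} − x_{i+1} · y_i)| (indices mod n). Compute each cross term:
  (6)(3) − (-3)(2) = 24
  (-3)(-1) − (-3)(3) = 12
  (-3)(-7) − (2)(-1) = 23
  (2)(2) − (6)(-7) = 46
Sum = 105, so (signed) Area = 105/2 = 105/2, |Area| = 105/2.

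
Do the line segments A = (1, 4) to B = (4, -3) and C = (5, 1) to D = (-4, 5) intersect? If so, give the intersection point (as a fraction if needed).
Yes; intersection at (28/17, 127/51) (t = 11/51 on AB, s = 19/51 on CD)

Parametrize AB as A + t(B − A) = (1 + 3 t, 4 + -7 t) and CD as C + s(D − C) = (5 + -9 s, 1 + 4 s). Solve the linear system for (t, s). Determinant = 51 ≠ 0, so a unique intersection of the containing lines exists. Solution: t = 11/51, s = 19/51 — both in [0, 1], so the segments cross. Intersection point: (28/17, 127/51).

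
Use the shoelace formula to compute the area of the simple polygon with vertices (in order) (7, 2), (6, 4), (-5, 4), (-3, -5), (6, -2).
Area = 159/2

Shoelace formula: Area = (1/2) |Σ_i (x_i · y_{i+1} − x_{i+1} · y_i)| (indices mod n). Compute each cross term:
  (7)(4) − (6)(2) = 16
  (6)(4) − (-5)(4) = 44
  (-5)(-5) − (-3)(4) = 37
  (-3)(-2) − (6)(-5) = 36
  (6)(2) − (7)(-2) = 26
Sum = 159, so (signed) Area = 159/2 = 159/2, |Area| = 159/2.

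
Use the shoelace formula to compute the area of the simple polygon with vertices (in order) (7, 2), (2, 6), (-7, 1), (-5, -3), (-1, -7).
Area = 187/2

Shoelace formula: Area = (1/2) |Σ_i (x_i · y_{i+1} − x_{i+1} · y_i)| (indices mod n). Compute each cross term:
  (7)(6) − (2)(2) = 38
  (2)(1) − (-7)(6) = 44
  (-7)(-3) − (-5)(1) = 26
  (-5)(-7) − (-1)(-3) = 32
  (-1)(2) − (7)(-7) = 47
Sum = 187, so (signed) Area = 187/2 = 187/2, |Area| = 187/2.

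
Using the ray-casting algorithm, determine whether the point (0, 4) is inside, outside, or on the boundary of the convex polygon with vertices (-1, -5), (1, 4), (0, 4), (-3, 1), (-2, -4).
The point (0, 4) lies on the polygon boundary

Boundary check: the query satisfies the collinearity and bounding-box conditions for some polygon edge, so it lies exactly on the boundary.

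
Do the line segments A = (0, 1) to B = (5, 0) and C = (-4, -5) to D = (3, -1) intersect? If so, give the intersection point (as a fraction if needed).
No (intersection of containing lines falls outside at least one segment)

Parametrize and solve: t = 26/27, s = 34/27. At least one of these is outside [0, 1], so the segments do not intersect.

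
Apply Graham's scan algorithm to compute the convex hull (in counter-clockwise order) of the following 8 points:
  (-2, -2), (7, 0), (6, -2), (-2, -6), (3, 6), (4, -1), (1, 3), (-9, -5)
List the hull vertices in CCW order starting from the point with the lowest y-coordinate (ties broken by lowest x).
Hull (CCW) = [(-2, -6), (6, -2), (7, 0), (3, 6), (-9, -5)]

Graham scan procedure:
  1. Find the pivot p₀ = point with lowest y (tie → lowest x): (-2, -6).
  2. Sort the remaining points by polar angle around p₀.
  3. Walk through sorted points, maintaining a stack; pop the top while the last three entries make a non-left turn (cross product ≤ 0).
  4. Final stack is the convex hull in CCW order: (-2, -6), (6, -2), (7, 0), (3, 6), (-9, -5).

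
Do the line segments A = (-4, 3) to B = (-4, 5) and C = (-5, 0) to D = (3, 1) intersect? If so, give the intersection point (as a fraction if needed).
No (intersection of containing lines falls outside at least one segment)

Parametrize and solve: t = -23/16, s = 1/8. At least one of these is outside [0, 1], so the segments do not intersect.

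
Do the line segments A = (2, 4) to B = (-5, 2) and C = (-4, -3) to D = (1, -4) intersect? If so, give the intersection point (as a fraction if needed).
No (intersection of containing lines falls outside at least one segment)

Parametrize and solve: t = 41/17, s = -37/17. At least one of these is outside [0, 1], so the segments do not intersect.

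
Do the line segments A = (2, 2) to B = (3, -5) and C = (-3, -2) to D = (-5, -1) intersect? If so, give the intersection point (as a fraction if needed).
No (intersection of containing lines falls outside at least one segment)

Parametrize and solve: t = 1, s = -3. At least one of these is outside [0, 1], so the segments do not intersect.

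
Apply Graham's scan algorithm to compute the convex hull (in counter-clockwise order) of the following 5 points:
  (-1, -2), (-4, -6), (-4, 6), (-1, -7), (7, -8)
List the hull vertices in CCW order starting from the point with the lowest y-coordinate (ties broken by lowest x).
Hull (CCW) = [(7, -8), (-4, 6), (-4, -6), (-1, -7)]

Graham scan procedure:
  1. Find the pivot p₀ = point with lowest y (tie → lowest x): (7, -8).
  2. Sort the remaining points by polar angle around p₀.
  3. Walk through sorted points, maintaining a stack; pop the top while the last three entries make a non-left turn (cross product ≤ 0).
  4. Final stack is the convex hull in CCW order: (7, -8), (-4, 6), (-4, -6), (-1, -7).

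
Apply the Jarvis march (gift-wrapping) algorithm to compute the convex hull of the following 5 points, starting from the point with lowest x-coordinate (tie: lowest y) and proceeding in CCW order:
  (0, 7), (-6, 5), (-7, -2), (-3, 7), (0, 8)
Hull (CCW) = [(-7, -2), (0, 7), (0, 8), (-3, 7), (-6, 5)]

Jarvis march: at each step, from the current hull vertex p, select the next vertex q as the point such that every other point lies strictly to the left of (or on) the directed line p → q. (Equivalently: for every other point r, the cross product (q − p) × (r − p) ≥ 0.)
Starting point (lowest x, tie lowest y): (-7, -2). Wrap until returning to start. Resulting hull: (-7, -2), (0, 7), (0, 8), (-3, 7), (-6, 5).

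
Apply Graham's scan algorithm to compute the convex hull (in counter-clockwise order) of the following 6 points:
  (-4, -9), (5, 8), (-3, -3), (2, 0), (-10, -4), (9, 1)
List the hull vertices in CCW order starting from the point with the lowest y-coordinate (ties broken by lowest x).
Hull (CCW) = [(-4, -9), (9, 1), (5, 8), (-10, -4)]

Graham scan procedure:
  1. Find the pivot p₀ = point with lowest y (tie → lowest x): (-4, -9).
  2. Sort the remaining points by polar angle around p₀.
  3. Walk through sorted points, maintaining a stack; pop the top while the last three entries make a non-left turn (cross product ≤ 0).
  4. Final stack is the convex hull in CCW order: (-4, -9), (9, 1), (5, 8), (-10, -4).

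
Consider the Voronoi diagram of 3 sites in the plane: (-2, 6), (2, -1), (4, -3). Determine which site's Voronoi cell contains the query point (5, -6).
Nearest site = (4, -3)

The Voronoi cell of site s contains exactly those query points closer to s than to any other site. Compute squared distances from q = (5, -6) to each site:
  (4 − 5)² + (-3 − -6)² = 10
  (2 − 5)² + (-1 − -6)² = 34
  (-2 − 5)² + (6 − -6)² = 193
Minimum is attained by (4, -3), so q lies in its Voronoi cell.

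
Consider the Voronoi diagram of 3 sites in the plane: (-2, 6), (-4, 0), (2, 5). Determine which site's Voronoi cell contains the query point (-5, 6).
Nearest site = (-2, 6)

The Voronoi cell of site s contains exactly those query points closer to s than to any other site. Compute squared distances from q = (-5, 6) to each site:
  (-2 − -5)² + (6 − 6)² = 9
  (-4 − -5)² + (0 − 6)² = 37
  (2 − -5)² + (5 − 6)² = 50
Minimum is attained by (-2, 6), so q lies in its Voronoi cell.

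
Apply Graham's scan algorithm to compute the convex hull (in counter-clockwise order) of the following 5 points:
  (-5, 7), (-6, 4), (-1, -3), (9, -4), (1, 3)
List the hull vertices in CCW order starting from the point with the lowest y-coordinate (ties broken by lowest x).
Hull (CCW) = [(9, -4), (1, 3), (-5, 7), (-6, 4), (-1, -3)]

Graham scan procedure:
  1. Find the pivot p₀ = point with lowest y (tie → lowest x): (9, -4).
  2. Sort the remaining points by polar angle around p₀.
  3. Walk through sorted points, maintaining a stack; pop the top while the last three entries make a non-left turn (cross product ≤ 0).
  4. Final stack is the convex hull in CCW order: (9, -4), (1, 3), (-5, 7), (-6, 4), (-1, -3).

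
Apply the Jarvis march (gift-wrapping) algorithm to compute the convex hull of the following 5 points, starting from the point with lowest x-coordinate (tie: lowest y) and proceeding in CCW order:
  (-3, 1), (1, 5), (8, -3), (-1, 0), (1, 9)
Hull (CCW) = [(-3, 1), (-1, 0), (8, -3), (1, 9)]

Jarvis march: at each step, from the current hull vertex p, select the next vertex q as the point such that every other point lies strictly to the left of (or on) the directed line p → q. (Equivalently: for every other point r, the cross product (q − p) × (r − p) ≥ 0.)
Starting point (lowest x, tie lowest y): (-3, 1). Wrap until returning to start. Resulting hull: (-3, 1), (-1, 0), (8, -3), (1, 9).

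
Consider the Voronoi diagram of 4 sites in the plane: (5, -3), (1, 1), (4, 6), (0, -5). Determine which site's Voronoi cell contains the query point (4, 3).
Nearest site = (4, 6)

The Voronoi cell of site s contains exactly those query points closer to s than to any other site. Compute squared distances from q = (4, 3) to each site:
  (4 − 4)² + (6 − 3)² = 9
  (1 − 4)² + (1 − 3)² = 13
  (5 − 4)² + (-3 − 3)² = 37
  (0 − 4)² + (-5 − 3)² = 80
Minimum is attained by (4, 6), so q lies in its Voronoi cell.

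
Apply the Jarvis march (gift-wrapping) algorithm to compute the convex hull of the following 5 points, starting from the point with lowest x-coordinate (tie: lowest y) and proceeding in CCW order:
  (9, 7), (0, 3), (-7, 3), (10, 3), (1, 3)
Hull (CCW) = [(-7, 3), (10, 3), (9, 7)]

Jarvis march: at each step, from the current hull vertex p, select the next vertex q as the point such that every other point lies strictly to the left of (or on) the directed line p → q. (Equivalently: for every other point r, the cross product (q − p) × (r − p) ≥ 0.)
Starting point (lowest x, tie lowest y): (-7, 3). Wrap until returning to start. Resulting hull: (-7, 3), (10, 3), (9, 7).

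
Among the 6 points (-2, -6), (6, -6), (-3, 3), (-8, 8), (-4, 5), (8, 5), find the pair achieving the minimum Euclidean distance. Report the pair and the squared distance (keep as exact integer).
Pair = ((-3, 3), (-4, 5)); squared distance = 5

Compute all C(6, 2) = 15 pairwise squared distances (x_i − x_j)² + (y_i − y_j)². The minimum is 5, attained by the pair ((-3, 3), (-4, 5)).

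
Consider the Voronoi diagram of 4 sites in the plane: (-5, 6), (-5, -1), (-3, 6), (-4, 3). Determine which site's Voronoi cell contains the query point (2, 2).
Nearest site = (-4, 3)

The Voronoi cell of site s contains exactly those query points closer to s than to any other site. Compute squared distances from q = (2, 2) to each site:
  (-4 − 2)² + (3 − 2)² = 37
  (-3 − 2)² + (6 − 2)² = 41
  (-5 − 2)² + (-1 − 2)² = 58
  (-5 − 2)² + (6 − 2)² = 65
Minimum is attained by (-4, 3), so q lies in its Voronoi cell.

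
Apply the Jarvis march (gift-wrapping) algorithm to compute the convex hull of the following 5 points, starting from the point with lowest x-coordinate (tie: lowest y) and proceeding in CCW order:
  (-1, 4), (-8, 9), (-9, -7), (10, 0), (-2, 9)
Hull (CCW) = [(-9, -7), (10, 0), (-2, 9), (-8, 9)]

Jarvis march: at each step, from the current hull vertex p, select the next vertex q as the point such that every other point lies strictly to the left of (or on) the directed line p → q. (Equivalently: for every other point r, the cross product (q − p) × (r − p) ≥ 0.)
Starting point (lowest x, tie lowest y): (-9, -7). Wrap until returning to start. Resulting hull: (-9, -7), (10, 0), (-2, 9), (-8, 9).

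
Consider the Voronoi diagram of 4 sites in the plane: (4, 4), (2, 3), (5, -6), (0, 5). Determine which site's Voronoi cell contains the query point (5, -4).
Nearest site = (5, -6)

The Voronoi cell of site s contains exactly those query points closer to s than to any other site. Compute squared distances from q = (5, -4) to each site:
  (5 − 5)² + (-6 − -4)² = 4
  (2 − 5)² + (3 − -4)² = 58
  (4 − 5)² + (4 − -4)² = 65
  (0 − 5)² + (5 − -4)² = 106
Minimum is attained by (5, -6), so q lies in its Voronoi cell.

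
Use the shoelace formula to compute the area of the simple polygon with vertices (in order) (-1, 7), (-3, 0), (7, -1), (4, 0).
Area = 28

Shoelace formula: Area = (1/2) |Σ_i (x_i · y_{i+1} − x_{i+1} · y_i)| (indices mod n). Compute each cross term:
  (-1)(0) − (-3)(7) = 21
  (-3)(-1) − (7)(0) = 3
  (7)(0) − (4)(-1) = 4
  (4)(7) − (-1)(0) = 28
Sum = 56, so (signed) Area = 56/2 = 28, |Area| = 28.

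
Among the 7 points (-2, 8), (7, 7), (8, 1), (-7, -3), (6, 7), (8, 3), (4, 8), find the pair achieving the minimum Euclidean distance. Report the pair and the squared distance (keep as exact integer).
Pair = ((7, 7), (6, 7)); squared distance = 1

Compute all C(7, 2) = 21 pairwise squared distances (x_i − x_j)² + (y_i − y_j)². The minimum is 1, attained by the pair ((7, 7), (6, 7)).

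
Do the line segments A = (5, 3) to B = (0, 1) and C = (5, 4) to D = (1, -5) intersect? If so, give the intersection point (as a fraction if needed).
Yes; intersection at (165/37, 103/37) (t = 4/37 on AB, s = 5/37 on CD)

Parametrize AB as A + t(B − A) = (5 + -5 t, 3 + -2 t) and CD as C + s(D − C) = (5 + -4 s, 4 + -9 s). Solve the linear system for (t, s). Determinant = -37 ≠ 0, so a unique intersection of the containing lines exists. Solution: t = 4/37, s = 5/37 — both in [0, 1], so the segments cross. Intersection point: (165/37, 103/37).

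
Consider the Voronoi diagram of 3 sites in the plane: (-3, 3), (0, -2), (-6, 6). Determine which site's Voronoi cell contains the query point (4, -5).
Nearest site = (0, -2)

The Voronoi cell of site s contains exactly those query points closer to s than to any other site. Compute squared distances from q = (4, -5) to each site:
  (0 − 4)² + (-2 − -5)² = 25
  (-3 − 4)² + (3 − -5)² = 113
  (-6 − 4)² + (6 − -5)² = 221
Minimum is attained by (0, -2), so q lies in its Voronoi cell.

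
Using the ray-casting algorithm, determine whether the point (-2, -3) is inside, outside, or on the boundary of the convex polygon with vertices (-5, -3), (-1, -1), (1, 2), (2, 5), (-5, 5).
The point (-2, -3) lies strictly outside the polygon

Cast a horizontal ray to the right from the query point and count how many polygon edges it crosses (each edge strictly once or zero times, handled with the usual half-open convention). 
Parity of crossings → even ⇒ outside.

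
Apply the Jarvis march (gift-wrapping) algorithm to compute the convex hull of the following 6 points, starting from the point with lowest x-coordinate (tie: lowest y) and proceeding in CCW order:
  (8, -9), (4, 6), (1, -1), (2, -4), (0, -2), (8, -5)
Hull (CCW) = [(0, -2), (2, -4), (8, -9), (8, -5), (4, 6)]

Jarvis march: at each step, from the current hull vertex p, select the next vertex q as the point such that every other point lies strictly to the left of (or on) the directed line p → q. (Equivalently: for every other point r, the cross product (q − p) × (r − p) ≥ 0.)
Starting point (lowest x, tie lowest y): (0, -2). Wrap until returning to start. Resulting hull: (0, -2), (2, -4), (8, -9), (8, -5), (4, 6).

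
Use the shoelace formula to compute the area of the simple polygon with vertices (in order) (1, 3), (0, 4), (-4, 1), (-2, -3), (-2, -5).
Area = 37/2

Shoelace formula: Area = (1/2) |Σ_i (x_i · y_{i+1} − x_{i+1} · y_i)| (indices mod n). Compute each cross term:
  (1)(4) − (0)(3) = 4
  (0)(1) − (-4)(4) = 16
  (-4)(-3) − (-2)(1) = 14
  (-2)(-5) − (-2)(-3) = 4
  (-2)(3) − (1)(-5) = -1
Sum = 37, so (signed) Area = 37/2 = 37/2, |Area| = 37/2.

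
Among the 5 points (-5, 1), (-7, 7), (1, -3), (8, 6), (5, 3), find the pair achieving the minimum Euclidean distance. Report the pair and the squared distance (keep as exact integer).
Pair = ((8, 6), (5, 3)); squared distance = 18

Compute all C(5, 2) = 10 pairwise squared distances (x_i − x_j)² + (y_i − y_j)². The minimum is 18, attained by the pair ((8, 6), (5, 3)).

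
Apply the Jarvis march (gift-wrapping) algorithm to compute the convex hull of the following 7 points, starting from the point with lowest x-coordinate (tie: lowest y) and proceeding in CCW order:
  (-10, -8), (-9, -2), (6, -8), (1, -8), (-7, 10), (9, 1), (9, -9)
Hull (CCW) = [(-10, -8), (9, -9), (9, 1), (-7, 10)]

Jarvis march: at each step, from the current hull vertex p, select the next vertex q as the point such that every other point lies strictly to the left of (or on) the directed line p → q. (Equivalently: for every other point r, the cross product (q − p) × (r − p) ≥ 0.)
Starting point (lowest x, tie lowest y): (-10, -8). Wrap until returning to start. Resulting hull: (-10, -8), (9, -9), (9, 1), (-7, 10).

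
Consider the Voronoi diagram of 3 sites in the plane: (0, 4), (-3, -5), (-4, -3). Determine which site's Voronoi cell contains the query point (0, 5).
Nearest site = (0, 4)

The Voronoi cell of site s contains exactly those query points closer to s than to any other site. Compute squared distances from q = (0, 5) to each site:
  (0 − 0)² + (4 − 5)² = 1
  (-4 − 0)² + (-3 − 5)² = 80
  (-3 − 0)² + (-5 − 5)² = 109
Minimum is attained by (0, 4), so q lies in its Voronoi cell.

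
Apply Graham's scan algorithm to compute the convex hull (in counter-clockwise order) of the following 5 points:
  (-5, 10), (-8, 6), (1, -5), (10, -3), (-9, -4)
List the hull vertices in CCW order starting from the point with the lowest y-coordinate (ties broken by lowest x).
Hull (CCW) = [(1, -5), (10, -3), (-5, 10), (-8, 6), (-9, -4)]

Graham scan procedure:
  1. Find the pivot p₀ = point with lowest y (tie → lowest x): (1, -5).
  2. Sort the remaining points by polar angle around p₀.
  3. Walk through sorted points, maintaining a stack; pop the top while the last three entries make a non-left turn (cross product ≤ 0).
  4. Final stack is the convex hull in CCW order: (1, -5), (10, -3), (-5, 10), (-8, 6), (-9, -4).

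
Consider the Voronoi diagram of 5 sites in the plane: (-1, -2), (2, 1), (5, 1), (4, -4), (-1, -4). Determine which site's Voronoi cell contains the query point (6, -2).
Nearest site = (4, -4)

The Voronoi cell of site s contains exactly those query points closer to s than to any other site. Compute squared distances from q = (6, -2) to each site:
  (4 − 6)² + (-4 − -2)² = 8
  (5 − 6)² + (1 − -2)² = 10
  (2 − 6)² + (1 − -2)² = 25
  (-1 − 6)² + (-2 − -2)² = 49
  (-1 − 6)² + (-4 − -2)² = 53
Minimum is attained by (4, -4), so q lies in its Voronoi cell.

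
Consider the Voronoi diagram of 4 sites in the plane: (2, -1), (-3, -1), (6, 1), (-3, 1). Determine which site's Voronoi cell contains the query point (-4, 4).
Nearest site = (-3, 1)

The Voronoi cell of site s contains exactly those query points closer to s than to any other site. Compute squared distances from q = (-4, 4) to each site:
  (-3 − -4)² + (1 − 4)² = 10
  (-3 − -4)² + (-1 − 4)² = 26
  (2 − -4)² + (-1 − 4)² = 61
  (6 − -4)² + (1 − 4)² = 109
Minimum is attained by (-3, 1), so q lies in its Voronoi cell.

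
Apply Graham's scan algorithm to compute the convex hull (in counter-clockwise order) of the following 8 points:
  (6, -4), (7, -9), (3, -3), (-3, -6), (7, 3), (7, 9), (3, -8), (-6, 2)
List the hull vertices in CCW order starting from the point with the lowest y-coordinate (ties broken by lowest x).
Hull (CCW) = [(7, -9), (7, 9), (-6, 2), (-3, -6), (3, -8)]

Graham scan procedure:
  1. Find the pivot p₀ = point with lowest y (tie → lowest x): (7, -9).
  2. Sort the remaining points by polar angle around p₀.
  3. Walk through sorted points, maintaining a stack; pop the top while the last three entries make a non-left turn (cross product ≤ 0).
  4. Final stack is the convex hull in CCW order: (7, -9), (7, 9), (-6, 2), (-3, -6), (3, -8).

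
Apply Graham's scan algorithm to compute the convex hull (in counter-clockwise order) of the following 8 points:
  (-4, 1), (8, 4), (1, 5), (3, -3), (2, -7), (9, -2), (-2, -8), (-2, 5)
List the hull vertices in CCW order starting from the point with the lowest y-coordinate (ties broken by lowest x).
Hull (CCW) = [(-2, -8), (2, -7), (9, -2), (8, 4), (1, 5), (-2, 5), (-4, 1)]

Graham scan procedure:
  1. Find the pivot p₀ = point with lowest y (tie → lowest x): (-2, -8).
  2. Sort the remaining points by polar angle around p₀.
  3. Walk through sorted points, maintaining a stack; pop the top while the last three entries make a non-left turn (cross product ≤ 0).
  4. Final stack is the convex hull in CCW order: (-2, -8), (2, -7), (9, -2), (8, 4), (1, 5), (-2, 5), (-4, 1).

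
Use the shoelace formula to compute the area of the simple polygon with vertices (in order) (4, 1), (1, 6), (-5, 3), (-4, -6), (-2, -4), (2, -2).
Area = 62

Shoelace formula: Area = (1/2) |Σ_i (x_i · y_{i+1} − x_{i+1} · y_i)| (indices mod n). Compute each cross term:
  (4)(6) − (1)(1) = 23
  (1)(3) − (-5)(6) = 33
  (-5)(-6) − (-4)(3) = 42
  (-4)(-4) − (-2)(-6) = 4
  (-2)(-2) − (2)(-4) = 12
  (2)(1) − (4)(-2) = 10
Sum = 124, so (signed) Area = 124/2 = 62, |Area| = 62.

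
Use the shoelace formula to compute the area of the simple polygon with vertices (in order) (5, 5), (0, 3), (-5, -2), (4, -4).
Area = 49

Shoelace formula: Area = (1/2) |Σ_i (x_i · y_{i+1} − x_{i+1} · y_i)| (indices mod n). Compute each cross term:
  (5)(3) − (0)(5) = 15
  (0)(-2) − (-5)(3) = 15
  (-5)(-4) − (4)(-2) = 28
  (4)(5) − (5)(-4) = 40
Sum = 98, so (signed) Area = 98/2 = 49, |Area| = 49.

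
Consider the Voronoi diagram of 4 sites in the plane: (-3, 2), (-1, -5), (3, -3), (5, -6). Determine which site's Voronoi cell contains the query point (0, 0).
Nearest site = (-3, 2)

The Voronoi cell of site s contains exactly those query points closer to s than to any other site. Compute squared distances from q = (0, 0) to each site:
  (-3 − 0)² + (2 − 0)² = 13
  (3 − 0)² + (-3 − 0)² = 18
  (-1 − 0)² + (-5 − 0)² = 26
  (5 − 0)² + (-6 − 0)² = 61
Minimum is attained by (-3, 2), so q lies in its Voronoi cell.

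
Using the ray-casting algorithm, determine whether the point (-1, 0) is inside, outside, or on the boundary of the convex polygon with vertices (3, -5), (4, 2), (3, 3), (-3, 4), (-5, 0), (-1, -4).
The point (-1, 0) lies strictly inside the polygon

Cast a horizontal ray to the right from the query point and count how many polygon edges it crosses (each edge strictly once or zero times, handled with the usual half-open convention). 
Parity of crossings → odd ⇒ inside.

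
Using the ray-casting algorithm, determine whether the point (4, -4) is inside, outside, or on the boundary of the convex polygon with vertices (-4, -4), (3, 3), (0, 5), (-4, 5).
The point (4, -4) lies strictly outside the polygon

Cast a horizontal ray to the right from the query point and count how many polygon edges it crosses (each edge strictly once or zero times, handled with the usual half-open convention). 
Parity of crossings → even ⇒ outside.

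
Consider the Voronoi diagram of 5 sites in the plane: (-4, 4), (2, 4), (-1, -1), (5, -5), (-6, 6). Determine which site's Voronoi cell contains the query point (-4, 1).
Nearest site = (-4, 4)

The Voronoi cell of site s contains exactly those query points closer to s than to any other site. Compute squared distances from q = (-4, 1) to each site:
  (-4 − -4)² + (4 − 1)² = 9
  (-1 − -4)² + (-1 − 1)² = 13
  (-6 − -4)² + (6 − 1)² = 29
  (2 − -4)² + (4 − 1)² = 45
  (5 − -4)² + (-5 − 1)² = 117
Minimum is attained by (-4, 4), so q lies in its Voronoi cell.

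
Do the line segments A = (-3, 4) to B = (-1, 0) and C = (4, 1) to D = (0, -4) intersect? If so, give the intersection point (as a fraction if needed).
No (intersection of containing lines falls outside at least one segment)

Parametrize and solve: t = 47/26, s = 11/13. At least one of these is outside [0, 1], so the segments do not intersect.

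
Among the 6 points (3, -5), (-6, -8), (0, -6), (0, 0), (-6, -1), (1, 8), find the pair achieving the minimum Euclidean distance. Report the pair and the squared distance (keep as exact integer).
Pair = ((3, -5), (0, -6)); squared distance = 10

Compute all C(6, 2) = 15 pairwise squared distances (x_i − x_j)² + (y_i − y_j)². The minimum is 10, attained by the pair ((3, -5), (0, -6)).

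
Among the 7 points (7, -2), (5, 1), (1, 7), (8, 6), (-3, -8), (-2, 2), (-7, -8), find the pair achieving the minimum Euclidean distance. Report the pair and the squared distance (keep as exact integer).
Pair = ((7, -2), (5, 1)); squared distance = 13

Compute all C(7, 2) = 21 pairwise squared distances (x_i − x_j)² + (y_i − y_j)². The minimum is 13, attained by the pair ((7, -2), (5, 1)).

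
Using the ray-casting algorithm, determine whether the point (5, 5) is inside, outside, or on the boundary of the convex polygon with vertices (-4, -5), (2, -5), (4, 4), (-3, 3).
The point (5, 5) lies strictly outside the polygon

Cast a horizontal ray to the right from the query point and count how many polygon edges it crosses (each edge strictly once or zero times, handled with the usual half-open convention). 
Parity of crossings → even ⇒ outside.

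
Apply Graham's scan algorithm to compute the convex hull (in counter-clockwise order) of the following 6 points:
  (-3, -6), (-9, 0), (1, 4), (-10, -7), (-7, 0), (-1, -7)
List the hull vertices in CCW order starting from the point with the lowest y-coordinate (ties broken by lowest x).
Hull (CCW) = [(-10, -7), (-1, -7), (1, 4), (-9, 0)]

Graham scan procedure:
  1. Find the pivot p₀ = point with lowest y (tie → lowest x): (-10, -7).
  2. Sort the remaining points by polar angle around p₀.
  3. Walk through sorted points, maintaining a stack; pop the top while the last three entries make a non-left turn (cross product ≤ 0).
  4. Final stack is the convex hull in CCW order: (-10, -7), (-1, -7), (1, 4), (-9, 0).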